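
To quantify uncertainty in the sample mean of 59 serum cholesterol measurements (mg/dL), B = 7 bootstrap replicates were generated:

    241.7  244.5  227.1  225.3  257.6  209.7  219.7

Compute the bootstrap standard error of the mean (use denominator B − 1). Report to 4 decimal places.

SE* = 16.4459

Bootstrap SE is the standard deviation of the 7 replicate means.
Mean of replicates: (241.7 + 244.5 + 227.1 + 225.3 + 257.6 + 209.7 + 219.7) / 7 = 1625.60000 / 7 = 232.22857
Sum of squared deviations: (+9.47143)² + (+12.27143)² + (−5.12857)² + (−6.92857)² + (+25.37143)² + (−22.52857)² + (−12.52857)² = 1622.81429
Variance = 1622.81429 / 6 = 270.46905
SE* = √270.46905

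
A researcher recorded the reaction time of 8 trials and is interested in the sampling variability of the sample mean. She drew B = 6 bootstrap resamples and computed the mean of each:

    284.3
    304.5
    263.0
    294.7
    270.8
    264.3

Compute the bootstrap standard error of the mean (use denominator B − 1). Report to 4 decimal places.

Bootstrap SE is the standard deviation of the 6 replicate means.
Mean of replicates: (284.3 + 304.5 + 263.0 + 294.7 + 270.8 + 264.3) / 6 = 1681.60000 / 6 = 280.26667
Sum of squared deviations: (+4.03333)² + (+24.23333)² + (−17.26667)² + (+14.43333)² + (−9.46667)² + (−15.96667)² = 1454.53333
Variance = 1454.53333 / 5 = 290.90667
SE* = √290.90667

SE* = 17.0560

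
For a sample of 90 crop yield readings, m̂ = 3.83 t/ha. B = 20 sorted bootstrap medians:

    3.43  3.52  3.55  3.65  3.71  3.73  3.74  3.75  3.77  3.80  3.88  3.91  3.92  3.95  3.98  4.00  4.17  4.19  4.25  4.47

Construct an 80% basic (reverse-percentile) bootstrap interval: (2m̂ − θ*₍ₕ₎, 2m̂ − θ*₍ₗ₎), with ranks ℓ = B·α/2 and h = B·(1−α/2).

Percentile endpoints at ranks 2 and 18: θ*₍2₎ = 3.52, θ*₍18₎ = 4.19.
Basic interval reflects these around m̂:
  lower = 2 × 3.83 − 4.19 = 3.47
  upper = 2 × 3.83 − 3.52 = 4.14

(3.47, 4.14)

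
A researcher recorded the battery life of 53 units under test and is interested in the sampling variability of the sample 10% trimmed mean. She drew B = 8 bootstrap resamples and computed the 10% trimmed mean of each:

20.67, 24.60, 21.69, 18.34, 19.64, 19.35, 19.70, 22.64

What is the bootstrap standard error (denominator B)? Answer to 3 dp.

Bootstrap SE is the standard deviation of the 8 replicate 10% trimmed means.
Mean of replicates: (20.67 + 24.60 + 21.69 + 18.34 + 19.64 + 19.35 + 19.70 + 22.64) / 8 = 166.6300 / 8 = 20.8287
Sum of squared deviations: (−0.1587)² + (+3.7713)² + (+0.8613)² + (−2.4887)² + (−1.1887)² + (−1.4787)² + (−1.1288)² + (+1.8113)² = 29.3377
Variance = 29.3377 / 8 = 3.6672
SE* = √3.6672

SE* = 1.915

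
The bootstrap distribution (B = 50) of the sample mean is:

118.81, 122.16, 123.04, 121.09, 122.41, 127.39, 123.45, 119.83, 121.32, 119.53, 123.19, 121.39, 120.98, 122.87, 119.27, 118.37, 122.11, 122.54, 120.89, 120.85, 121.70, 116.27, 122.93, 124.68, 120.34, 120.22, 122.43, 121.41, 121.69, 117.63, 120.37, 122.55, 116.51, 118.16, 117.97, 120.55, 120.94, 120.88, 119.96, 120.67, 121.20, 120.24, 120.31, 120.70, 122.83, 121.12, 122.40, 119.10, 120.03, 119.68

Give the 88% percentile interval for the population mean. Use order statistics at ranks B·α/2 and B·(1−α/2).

(117.63, 123.19)

Sorted replicates: 116.27, 116.51, 117.63, 117.97, 118.16, 118.37, 118.81, 119.10, 119.27, 119.53, 119.68, 119.83, 119.96, 120.03, 120.22, 120.24, 120.31, 120.34, 120.37, 120.55, 120.67, 120.70, 120.85, 120.88, 120.89, 120.94, 120.98, 121.09, 121.12, 121.20, 121.32, 121.39, 121.41, 121.69, 121.70, 122.11, 122.16, 122.40, 122.41, 122.43, 122.54, 122.55, 122.83, 122.87, 122.93, 123.04, 123.19, 123.45, 124.68, 127.39
α = 0.12; lower rank = 50 × 0.060 = 3; upper rank = 50 × 0.940 = 47.
The 3rd smallest replicate is 117.63; the 47th is 123.19.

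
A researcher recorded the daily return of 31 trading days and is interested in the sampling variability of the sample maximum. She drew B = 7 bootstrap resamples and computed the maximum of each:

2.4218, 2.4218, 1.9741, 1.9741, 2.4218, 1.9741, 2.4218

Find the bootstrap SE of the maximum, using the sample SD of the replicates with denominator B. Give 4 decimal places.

Bootstrap SE is the standard deviation of the 7 replicate maximums.
Mean of replicates: (2.4218 + 2.4218 + 1.9741 + 1.9741 + 2.4218 + 1.9741 + 2.4218) / 7 = 15.60950 / 7 = 2.22993
Sum of squared deviations: (+0.19187)² + (+0.19187)² + (−0.25583)² + (−0.25583)² + (+0.19187)² + (−0.25583)² + (+0.19187)² = 0.34360
Variance = 0.34360 / 7 = 0.04909
SE* = √0.04909

SE* = 0.2216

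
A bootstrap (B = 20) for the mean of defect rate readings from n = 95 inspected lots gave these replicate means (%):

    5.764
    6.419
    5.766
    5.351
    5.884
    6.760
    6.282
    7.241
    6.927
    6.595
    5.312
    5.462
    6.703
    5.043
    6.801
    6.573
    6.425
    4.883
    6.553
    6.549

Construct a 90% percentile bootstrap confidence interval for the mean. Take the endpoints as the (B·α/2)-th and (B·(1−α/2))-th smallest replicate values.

(4.883, 6.927)

Sorted replicates: 4.883, 5.043, 5.312, 5.351, 5.462, 5.764, 5.766, 5.884, 6.282, 6.419, 6.425, 6.549, 6.553, 6.573, 6.595, 6.703, 6.760, 6.801, 6.927, 7.241
α = 0.10; lower rank = 20 × 0.050 = 1; upper rank = 20 × 0.950 = 19.
The 1st smallest replicate is 4.883; the 19th is 6.927.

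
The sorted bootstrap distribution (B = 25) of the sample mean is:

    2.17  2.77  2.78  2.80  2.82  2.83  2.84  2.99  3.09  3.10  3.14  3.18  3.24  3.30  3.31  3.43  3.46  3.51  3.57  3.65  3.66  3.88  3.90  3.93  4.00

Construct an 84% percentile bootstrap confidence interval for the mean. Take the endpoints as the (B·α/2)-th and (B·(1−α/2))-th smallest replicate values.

α = 0.16; lower rank = 25 × 0.080 = 2; upper rank = 25 × 0.920 = 23.
The 2nd smallest replicate is 2.77; the 23rd is 3.90.

(2.77, 3.90)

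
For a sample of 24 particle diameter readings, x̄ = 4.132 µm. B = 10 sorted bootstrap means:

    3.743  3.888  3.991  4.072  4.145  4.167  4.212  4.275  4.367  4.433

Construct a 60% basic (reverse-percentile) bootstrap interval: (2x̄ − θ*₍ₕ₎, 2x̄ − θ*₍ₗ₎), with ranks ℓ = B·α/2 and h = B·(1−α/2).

(3.989, 4.376)

Percentile endpoints at ranks 2 and 8: θ*₍2₎ = 3.888, θ*₍8₎ = 4.275.
Basic interval reflects these around x̄:
  lower = 2 × 4.132 − 4.275 = 3.989
  upper = 2 × 4.132 − 3.888 = 4.376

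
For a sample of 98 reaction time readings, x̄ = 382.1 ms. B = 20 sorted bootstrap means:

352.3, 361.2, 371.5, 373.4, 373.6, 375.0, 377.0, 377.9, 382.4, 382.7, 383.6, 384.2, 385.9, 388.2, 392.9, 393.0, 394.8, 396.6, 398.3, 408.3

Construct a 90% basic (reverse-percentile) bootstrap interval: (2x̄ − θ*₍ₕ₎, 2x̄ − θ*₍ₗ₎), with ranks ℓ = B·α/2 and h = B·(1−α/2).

(365.9, 411.9)

Percentile endpoints at ranks 1 and 19: θ*₍1₎ = 352.3, θ*₍19₎ = 398.3.
Basic interval reflects these around x̄:
  lower = 2 × 382.1 − 398.3 = 365.9
  upper = 2 × 382.1 − 352.3 = 411.9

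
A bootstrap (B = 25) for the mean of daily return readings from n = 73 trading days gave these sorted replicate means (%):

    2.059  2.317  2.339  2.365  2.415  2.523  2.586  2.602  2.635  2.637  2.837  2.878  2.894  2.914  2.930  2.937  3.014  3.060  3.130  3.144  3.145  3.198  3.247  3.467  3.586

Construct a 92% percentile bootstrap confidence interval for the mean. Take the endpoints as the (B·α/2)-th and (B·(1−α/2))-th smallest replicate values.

(2.059, 3.467)

α = 0.08; lower rank = 25 × 0.040 = 1; upper rank = 25 × 0.960 = 24.
The 1st smallest replicate is 2.059; the 24th is 3.467.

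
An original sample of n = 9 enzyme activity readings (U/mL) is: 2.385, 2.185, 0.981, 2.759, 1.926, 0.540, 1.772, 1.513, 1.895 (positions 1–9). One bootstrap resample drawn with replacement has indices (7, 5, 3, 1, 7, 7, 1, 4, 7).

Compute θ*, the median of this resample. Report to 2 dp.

Resample values: 1.772, 1.926, 0.981, 2.385, 1.772, 1.772, 2.385, 2.759, 1.772.
Sorted: 0.981, 1.772, 1.772, 1.772, 1.772, 1.926, 2.385, 2.385, 2.759
Median = middle value = 1.77

θ* = 1.77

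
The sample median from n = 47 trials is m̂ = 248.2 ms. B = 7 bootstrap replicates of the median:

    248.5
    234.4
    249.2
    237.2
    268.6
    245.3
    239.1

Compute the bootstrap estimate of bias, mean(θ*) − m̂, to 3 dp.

mean(θ*) = (248.5 + 234.4 + 249.2 + 237.2 + 268.6 + 245.3 + 239.1) / 7 = 246.0429
bias = 246.0429 − 248.2

bias = −2.157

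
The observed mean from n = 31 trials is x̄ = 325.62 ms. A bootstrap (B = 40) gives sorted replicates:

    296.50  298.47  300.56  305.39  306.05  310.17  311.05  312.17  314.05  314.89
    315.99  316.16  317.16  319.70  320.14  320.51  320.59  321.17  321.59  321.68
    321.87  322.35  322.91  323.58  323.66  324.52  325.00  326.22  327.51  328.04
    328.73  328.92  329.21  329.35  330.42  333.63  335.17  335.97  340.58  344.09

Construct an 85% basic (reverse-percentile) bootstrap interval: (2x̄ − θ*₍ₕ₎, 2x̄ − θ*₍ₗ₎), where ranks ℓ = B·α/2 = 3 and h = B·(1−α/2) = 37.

Percentile endpoints at ranks 3 and 37: θ*₍3₎ = 300.56, θ*₍37₎ = 335.17.
Basic interval reflects these around x̄:
  lower = 2 × 325.62 − 335.17 = 316.07
  upper = 2 × 325.62 − 300.56 = 350.68

(316.07, 350.68)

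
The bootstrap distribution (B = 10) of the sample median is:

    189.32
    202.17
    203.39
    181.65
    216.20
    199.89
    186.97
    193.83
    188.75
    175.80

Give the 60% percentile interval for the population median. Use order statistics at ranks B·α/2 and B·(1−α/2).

(181.65, 202.17)

Sorted replicates: 175.80, 181.65, 186.97, 188.75, 189.32, 193.83, 199.89, 202.17, 203.39, 216.20
α = 0.40; lower rank = 10 × 0.200 = 2; upper rank = 10 × 0.800 = 8.
The 2nd smallest replicate is 181.65; the 8th is 202.17.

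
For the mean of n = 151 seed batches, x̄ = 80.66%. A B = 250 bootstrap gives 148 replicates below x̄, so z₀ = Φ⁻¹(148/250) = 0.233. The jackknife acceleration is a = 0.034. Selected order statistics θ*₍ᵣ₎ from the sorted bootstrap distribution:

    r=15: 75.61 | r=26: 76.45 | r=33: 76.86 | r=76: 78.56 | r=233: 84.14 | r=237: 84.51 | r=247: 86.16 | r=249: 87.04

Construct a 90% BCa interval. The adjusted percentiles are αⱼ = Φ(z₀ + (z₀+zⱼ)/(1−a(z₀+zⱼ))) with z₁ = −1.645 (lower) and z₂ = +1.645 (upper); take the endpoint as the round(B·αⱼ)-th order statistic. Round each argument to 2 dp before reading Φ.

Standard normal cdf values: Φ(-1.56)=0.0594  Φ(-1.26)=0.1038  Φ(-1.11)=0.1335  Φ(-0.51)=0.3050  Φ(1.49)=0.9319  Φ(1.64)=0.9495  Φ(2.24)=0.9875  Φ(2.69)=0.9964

(76.86, 86.16)

Lower: z₀ + z₁ = 0.233 + (-1.645) = -1.412; 1 − a(z₀+z₁) = 1 − (0.034)(-1.412) = 1.0480; argument = 0.233 + (-1.412)/1.0480 = -1.1143 → -1.11.
α₁ = Φ(-1.11) = 0.1335; rank = round(250 × 0.1335) = 33; θ*₍33₎ = 76.86.
Upper: z₀ + z₂ = 1.878; 1 − a(z₀+z₂) = 0.9361; argument = 2.2391 → 2.24; α₂ = 0.9875; rank = 247; θ*₍247₎ = 86.16.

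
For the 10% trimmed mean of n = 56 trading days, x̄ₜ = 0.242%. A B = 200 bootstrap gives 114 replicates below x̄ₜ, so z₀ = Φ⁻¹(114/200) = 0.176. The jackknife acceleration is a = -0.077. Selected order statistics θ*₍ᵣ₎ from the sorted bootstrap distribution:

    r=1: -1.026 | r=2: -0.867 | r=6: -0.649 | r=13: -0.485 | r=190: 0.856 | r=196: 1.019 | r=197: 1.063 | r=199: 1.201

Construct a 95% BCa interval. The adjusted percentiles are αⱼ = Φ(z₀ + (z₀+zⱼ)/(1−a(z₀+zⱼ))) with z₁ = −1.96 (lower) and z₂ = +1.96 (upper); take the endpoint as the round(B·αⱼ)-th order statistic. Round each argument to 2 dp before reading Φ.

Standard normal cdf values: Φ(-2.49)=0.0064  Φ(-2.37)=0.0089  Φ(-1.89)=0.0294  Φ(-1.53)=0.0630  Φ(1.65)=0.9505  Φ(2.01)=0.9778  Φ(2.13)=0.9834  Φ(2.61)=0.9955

Lower: z₀ + z₁ = 0.176 + (-1.960) = -1.784; 1 − a(z₀+z₁) = 1 − (-0.077)(-1.784) = 0.8626; argument = 0.176 + (-1.784)/0.8626 = -1.8921 → -1.89.
α₁ = Φ(-1.89) = 0.0294; rank = round(200 × 0.0294) = 6; θ*₍6₎ = -0.649.
Upper: z₀ + z₂ = 2.136; 1 − a(z₀+z₂) = 1.1645; argument = 2.0103 → 2.01; α₂ = 0.9778; rank = 196; θ*₍196₎ = 1.019.

(-0.649, 1.019)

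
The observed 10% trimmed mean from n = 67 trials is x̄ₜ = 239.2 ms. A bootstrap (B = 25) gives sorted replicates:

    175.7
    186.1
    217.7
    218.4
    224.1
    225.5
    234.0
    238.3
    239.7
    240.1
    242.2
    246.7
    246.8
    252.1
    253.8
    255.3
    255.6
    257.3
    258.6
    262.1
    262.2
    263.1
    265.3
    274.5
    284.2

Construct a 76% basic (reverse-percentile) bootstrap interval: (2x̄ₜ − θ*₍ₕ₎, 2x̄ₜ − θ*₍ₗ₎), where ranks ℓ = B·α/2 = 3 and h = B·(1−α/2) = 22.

Percentile endpoints at ranks 3 and 22: θ*₍3₎ = 217.7, θ*₍22₎ = 263.1.
Basic interval reflects these around x̄ₜ:
  lower = 2 × 239.2 − 263.1 = 215.3
  upper = 2 × 239.2 − 217.7 = 260.7

(215.3, 260.7)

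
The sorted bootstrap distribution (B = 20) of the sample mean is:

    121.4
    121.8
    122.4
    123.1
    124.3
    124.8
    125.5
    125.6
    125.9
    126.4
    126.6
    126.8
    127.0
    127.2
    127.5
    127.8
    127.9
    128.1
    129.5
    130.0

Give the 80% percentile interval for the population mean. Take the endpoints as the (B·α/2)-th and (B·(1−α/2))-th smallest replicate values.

(121.8, 128.1)

α = 0.20; lower rank = 20 × 0.100 = 2; upper rank = 20 × 0.900 = 18.
The 2nd smallest replicate is 121.8; the 18th is 128.1.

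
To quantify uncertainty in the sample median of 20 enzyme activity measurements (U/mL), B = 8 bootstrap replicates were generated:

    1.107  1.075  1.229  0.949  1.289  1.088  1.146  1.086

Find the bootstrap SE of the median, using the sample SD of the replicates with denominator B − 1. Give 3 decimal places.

SE* = 0.103

Bootstrap SE is the standard deviation of the 8 replicate medians.
Mean of replicates: (1.107 + 1.075 + 1.229 + 0.949 + 1.289 + 1.088 + 1.146 + 1.086) / 8 = 8.9690 / 8 = 1.1211
Sum of squared deviations: (−0.0141)² + (−0.0461)² + (+0.1079)² + (−0.1721)² + (+0.1679)² + (−0.0331)² + (+0.0249)² + (−0.0351)² = 0.0747
Variance = 0.0747 / 7 = 0.0107
SE* = √0.0107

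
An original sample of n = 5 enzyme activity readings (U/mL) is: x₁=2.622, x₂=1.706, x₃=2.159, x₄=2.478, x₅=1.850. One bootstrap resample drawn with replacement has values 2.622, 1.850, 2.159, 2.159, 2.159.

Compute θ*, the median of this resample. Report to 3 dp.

θ* = 2.159

Sorted: 1.850, 2.159, 2.159, 2.159, 2.622
Median = middle value = 2.159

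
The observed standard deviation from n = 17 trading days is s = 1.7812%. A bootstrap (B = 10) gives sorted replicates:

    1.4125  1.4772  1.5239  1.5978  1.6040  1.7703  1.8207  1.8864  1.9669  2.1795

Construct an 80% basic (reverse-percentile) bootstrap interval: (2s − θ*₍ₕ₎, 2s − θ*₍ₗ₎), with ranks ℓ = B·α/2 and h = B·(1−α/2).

(1.5955, 2.1499)

Percentile endpoints at ranks 1 and 9: θ*₍1₎ = 1.4125, θ*₍9₎ = 1.9669.
Basic interval reflects these around s:
  lower = 2 × 1.7812 − 1.9669 = 1.5955
  upper = 2 × 1.7812 − 1.4125 = 2.1499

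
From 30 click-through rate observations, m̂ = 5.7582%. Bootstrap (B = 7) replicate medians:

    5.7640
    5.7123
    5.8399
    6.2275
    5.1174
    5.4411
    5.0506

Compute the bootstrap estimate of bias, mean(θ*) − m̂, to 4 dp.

bias = −0.1649

mean(θ*) = (5.7640 + 5.7123 + 5.8399 + 6.2275 + 5.1174 + 5.4411 + 5.0506) / 7 = 5.59326
bias = 5.59326 − 5.7582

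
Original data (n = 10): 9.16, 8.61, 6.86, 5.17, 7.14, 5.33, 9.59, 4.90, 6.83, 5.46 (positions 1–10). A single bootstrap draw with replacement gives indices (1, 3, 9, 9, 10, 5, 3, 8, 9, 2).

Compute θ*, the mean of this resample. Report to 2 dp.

Resample values: 9.16, 6.86, 6.83, 6.83, 5.46, 7.14, 6.86, 4.90, 6.83, 8.61.
Mean = (9.16 + 6.86 + 6.83 + 6.83 + 5.46 + 7.14 + 6.86 + 4.90 + 6.83 + 8.61) / 10 = 69.480 / 10 = 6.95

θ* = 6.95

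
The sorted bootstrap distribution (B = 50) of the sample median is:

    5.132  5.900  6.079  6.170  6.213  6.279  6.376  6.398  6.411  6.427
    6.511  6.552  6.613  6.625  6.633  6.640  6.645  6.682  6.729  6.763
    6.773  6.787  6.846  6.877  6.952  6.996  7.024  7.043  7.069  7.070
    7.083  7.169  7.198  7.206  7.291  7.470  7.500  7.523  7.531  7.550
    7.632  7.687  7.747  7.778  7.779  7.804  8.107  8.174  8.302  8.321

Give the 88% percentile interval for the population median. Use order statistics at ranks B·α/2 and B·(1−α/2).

α = 0.12; lower rank = 50 × 0.060 = 3; upper rank = 50 × 0.940 = 47.
The 3rd smallest replicate is 6.079; the 47th is 8.107.

(6.079, 8.107)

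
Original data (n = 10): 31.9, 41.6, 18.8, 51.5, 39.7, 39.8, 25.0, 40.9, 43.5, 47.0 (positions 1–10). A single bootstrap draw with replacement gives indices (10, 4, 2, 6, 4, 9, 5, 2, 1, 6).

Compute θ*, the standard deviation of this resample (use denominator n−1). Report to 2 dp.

Resample values: 47.0, 51.5, 41.6, 39.8, 51.5, 43.5, 39.7, 41.6, 31.9, 39.8.
Mean = 42.7900; sum of squared deviations = 318.8090
s² = 318.8090 / 9 = 35.4232
s = √35.4232 = 5.95

θ* = 5.95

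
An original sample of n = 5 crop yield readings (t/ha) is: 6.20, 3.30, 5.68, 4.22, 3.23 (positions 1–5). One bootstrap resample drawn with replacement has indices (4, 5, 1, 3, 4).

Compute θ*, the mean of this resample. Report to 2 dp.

θ* = 4.71

Resample values: 4.22, 3.23, 6.20, 5.68, 4.22.
Mean = (4.22 + 3.23 + 6.20 + 5.68 + 4.22) / 5 = 23.550 / 5 = 4.71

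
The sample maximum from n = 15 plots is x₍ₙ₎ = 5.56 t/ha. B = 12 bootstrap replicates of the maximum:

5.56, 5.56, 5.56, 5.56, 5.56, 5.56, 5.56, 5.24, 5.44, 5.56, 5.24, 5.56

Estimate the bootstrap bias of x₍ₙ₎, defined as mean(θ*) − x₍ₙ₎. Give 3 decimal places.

mean(θ*) = (5.56 + 5.56 + 5.56 + 5.56 + 5.56 + 5.56 + 5.56 + 5.24 + 5.44 + 5.56 + 5.24 + 5.56) / 12 = 5.4967
bias = 5.4967 − 5.56

bias = −0.063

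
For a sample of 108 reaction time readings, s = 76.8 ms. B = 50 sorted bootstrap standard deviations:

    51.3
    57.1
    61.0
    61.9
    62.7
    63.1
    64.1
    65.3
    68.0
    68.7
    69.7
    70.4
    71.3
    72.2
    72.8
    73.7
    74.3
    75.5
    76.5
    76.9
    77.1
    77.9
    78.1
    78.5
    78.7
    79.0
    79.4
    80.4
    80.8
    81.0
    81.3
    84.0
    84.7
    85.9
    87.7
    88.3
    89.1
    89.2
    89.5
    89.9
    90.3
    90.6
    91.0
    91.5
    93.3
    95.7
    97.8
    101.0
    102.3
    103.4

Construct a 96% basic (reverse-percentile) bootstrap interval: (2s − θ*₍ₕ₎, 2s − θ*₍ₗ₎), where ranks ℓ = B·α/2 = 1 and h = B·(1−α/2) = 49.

(51.3, 102.3)

Percentile endpoints at ranks 1 and 49: θ*₍1₎ = 51.3, θ*₍49₎ = 102.3.
Basic interval reflects these around s:
  lower = 2 × 76.8 − 102.3 = 51.3
  upper = 2 × 76.8 − 51.3 = 102.3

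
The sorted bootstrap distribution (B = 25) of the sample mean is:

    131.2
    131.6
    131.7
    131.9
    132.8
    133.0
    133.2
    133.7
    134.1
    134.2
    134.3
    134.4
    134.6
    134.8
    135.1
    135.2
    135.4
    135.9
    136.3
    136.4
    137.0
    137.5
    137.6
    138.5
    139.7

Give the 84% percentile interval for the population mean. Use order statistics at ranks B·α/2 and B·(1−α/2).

α = 0.16; lower rank = 25 × 0.080 = 2; upper rank = 25 × 0.920 = 23.
The 2nd smallest replicate is 131.6; the 23rd is 137.6.

(131.6, 137.6)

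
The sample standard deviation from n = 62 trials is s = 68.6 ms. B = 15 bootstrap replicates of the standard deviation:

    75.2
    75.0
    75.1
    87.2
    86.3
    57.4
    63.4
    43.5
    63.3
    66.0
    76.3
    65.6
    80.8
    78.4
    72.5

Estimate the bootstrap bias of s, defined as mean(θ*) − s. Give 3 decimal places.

bias = +2.467

mean(θ*) = (75.2 + 75.0 + 75.1 + 87.2 + 86.3 + 57.4 + 63.4 + 43.5 + 63.3 + 66.0 + 76.3 + 65.6 + 80.8 + 78.4 + 72.5) / 15 = 71.0667
bias = 71.0667 − 68.6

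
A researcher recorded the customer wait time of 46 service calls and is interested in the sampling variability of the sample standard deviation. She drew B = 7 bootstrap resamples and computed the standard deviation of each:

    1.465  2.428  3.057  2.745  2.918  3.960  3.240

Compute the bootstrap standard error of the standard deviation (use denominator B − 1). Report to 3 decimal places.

Bootstrap SE is the standard deviation of the 7 replicate standard deviations.
Mean of replicates: (1.465 + 2.428 + 3.057 + 2.745 + 2.918 + 3.960 + 3.240) / 7 = 19.8130 / 7 = 2.8304
Sum of squared deviations: (−1.3654)² + (−0.4024)² + (+0.2266)² + (−0.0854)² + (+0.0876)² + (+1.1296)² + (+0.4096)² = 3.5363
Variance = 3.5363 / 6 = 0.5894
SE* = √0.5894

SE* = 0.768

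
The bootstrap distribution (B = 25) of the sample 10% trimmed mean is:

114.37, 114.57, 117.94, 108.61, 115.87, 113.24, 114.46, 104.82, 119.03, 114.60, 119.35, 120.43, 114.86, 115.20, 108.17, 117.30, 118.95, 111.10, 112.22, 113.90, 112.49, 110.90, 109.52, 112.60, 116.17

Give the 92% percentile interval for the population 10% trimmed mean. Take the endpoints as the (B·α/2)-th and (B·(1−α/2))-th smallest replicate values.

(104.82, 119.35)

Sorted replicates: 104.82, 108.17, 108.61, 109.52, 110.90, 111.10, 112.22, 112.49, 112.60, 113.24, 113.90, 114.37, 114.46, 114.57, 114.60, 114.86, 115.20, 115.87, 116.17, 117.30, 117.94, 118.95, 119.03, 119.35, 120.43
α = 0.08; lower rank = 25 × 0.040 = 1; upper rank = 25 × 0.960 = 24.
The 1st smallest replicate is 104.82; the 24th is 119.35.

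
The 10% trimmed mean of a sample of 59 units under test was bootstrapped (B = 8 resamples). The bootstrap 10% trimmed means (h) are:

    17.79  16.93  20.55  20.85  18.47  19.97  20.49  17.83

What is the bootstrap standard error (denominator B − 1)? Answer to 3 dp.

SE* = 1.525

Bootstrap SE is the standard deviation of the 8 replicate 10% trimmed means.
Mean of replicates: (17.79 + 16.93 + 20.55 + 20.85 + 18.47 + 19.97 + 20.49 + 17.83) / 8 = 152.8800 / 8 = 19.1100
Sum of squared deviations: (−1.3200)² + (−2.1800)² + (+1.4400)² + (+1.7400)² + (−0.6400)² + (+0.8600)² + (+1.3800)² + (−1.2800)² = 16.2880
Variance = 16.2880 / 7 = 2.3269
SE* = √2.3269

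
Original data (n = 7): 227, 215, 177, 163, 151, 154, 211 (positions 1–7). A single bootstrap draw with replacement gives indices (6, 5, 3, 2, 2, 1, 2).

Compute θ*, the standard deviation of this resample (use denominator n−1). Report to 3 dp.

Resample values: 154, 151, 177, 215, 215, 227, 215.
Mean = 193.4286; sum of squared deviations = 6147.7143
s² = 6147.7143 / 6 = 1024.6190
s = √1024.6190 = 32.010

θ* = 32.010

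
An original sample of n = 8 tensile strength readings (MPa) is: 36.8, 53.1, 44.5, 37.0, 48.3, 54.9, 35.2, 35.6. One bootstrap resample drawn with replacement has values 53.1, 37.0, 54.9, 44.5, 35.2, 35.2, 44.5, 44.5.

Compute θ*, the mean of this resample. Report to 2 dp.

Mean = (53.1 + 37.0 + 54.9 + 44.5 + 35.2 + 35.2 + 44.5 + 44.5) / 8 = 348.90 / 8 = 43.61

θ* = 43.61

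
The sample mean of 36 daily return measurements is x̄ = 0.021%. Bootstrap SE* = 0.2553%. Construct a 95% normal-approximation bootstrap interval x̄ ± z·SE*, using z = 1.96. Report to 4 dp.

(-0.4794, 0.5214)

Margin = 1.96 × 0.2553 = 0.50039
Interval: 0.021 ± 0.50039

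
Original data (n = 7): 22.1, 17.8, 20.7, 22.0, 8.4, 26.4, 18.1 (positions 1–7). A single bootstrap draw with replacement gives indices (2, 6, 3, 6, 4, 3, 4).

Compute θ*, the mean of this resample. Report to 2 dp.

θ* = 22.29

Resample values: 17.8, 26.4, 20.7, 26.4, 22.0, 20.7, 22.0.
Mean = (17.8 + 26.4 + 20.7 + 26.4 + 22.0 + 20.7 + 22.0) / 7 = 156.00 / 7 = 22.29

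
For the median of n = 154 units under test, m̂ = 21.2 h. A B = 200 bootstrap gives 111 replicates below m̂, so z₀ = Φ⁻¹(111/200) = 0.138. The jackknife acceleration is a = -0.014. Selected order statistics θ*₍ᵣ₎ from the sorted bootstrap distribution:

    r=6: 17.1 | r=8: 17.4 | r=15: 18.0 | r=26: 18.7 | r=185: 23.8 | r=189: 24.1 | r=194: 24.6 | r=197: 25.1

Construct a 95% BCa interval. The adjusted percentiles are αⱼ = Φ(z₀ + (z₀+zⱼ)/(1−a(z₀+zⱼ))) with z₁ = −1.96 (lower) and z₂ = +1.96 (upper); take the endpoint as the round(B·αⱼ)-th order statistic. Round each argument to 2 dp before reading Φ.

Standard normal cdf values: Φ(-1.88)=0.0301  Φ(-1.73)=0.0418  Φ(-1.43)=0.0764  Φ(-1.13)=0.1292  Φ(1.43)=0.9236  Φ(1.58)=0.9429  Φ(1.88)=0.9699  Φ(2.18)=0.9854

(17.4, 25.1)

Lower: z₀ + z₁ = 0.138 + (-1.960) = -1.822; 1 − a(z₀+z₁) = 1 − (-0.014)(-1.822) = 0.9745; argument = 0.138 + (-1.822)/0.9745 = -1.7317 → -1.73.
α₁ = Φ(-1.73) = 0.0418; rank = round(200 × 0.0418) = 8; θ*₍8₎ = 17.4.
Upper: z₀ + z₂ = 2.098; 1 − a(z₀+z₂) = 1.0294; argument = 2.1761 → 2.18; α₂ = 0.9854; rank = 197; θ*₍197₎ = 25.1.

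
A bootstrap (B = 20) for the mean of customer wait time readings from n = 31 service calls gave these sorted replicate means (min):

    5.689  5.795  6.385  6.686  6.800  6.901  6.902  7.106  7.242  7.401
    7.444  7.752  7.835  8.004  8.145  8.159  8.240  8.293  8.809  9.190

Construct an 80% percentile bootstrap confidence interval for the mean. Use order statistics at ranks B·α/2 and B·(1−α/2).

α = 0.20; lower rank = 20 × 0.100 = 2; upper rank = 20 × 0.900 = 18.
The 2nd smallest replicate is 5.795; the 18th is 8.293.

(5.795, 8.293)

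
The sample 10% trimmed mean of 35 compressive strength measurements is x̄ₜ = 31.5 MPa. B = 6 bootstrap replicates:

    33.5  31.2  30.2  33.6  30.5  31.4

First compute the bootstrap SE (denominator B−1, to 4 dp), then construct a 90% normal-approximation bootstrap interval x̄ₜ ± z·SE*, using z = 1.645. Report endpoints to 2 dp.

Mean of replicates = 31.7333; sum of squared deviations = 10.8733; SE* = √(10.8733/5) = 1.4747
Margin = 1.645 × 1.4747 = 2.426
Interval: 31.5 ± 2.426

(29.07, 33.93)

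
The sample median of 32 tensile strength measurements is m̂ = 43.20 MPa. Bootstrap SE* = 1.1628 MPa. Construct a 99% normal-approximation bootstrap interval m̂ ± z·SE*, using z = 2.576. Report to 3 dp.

(40.205, 46.195)

Margin = 2.576 × 1.1628 = 2.9954
Interval: 43.20 ± 2.9954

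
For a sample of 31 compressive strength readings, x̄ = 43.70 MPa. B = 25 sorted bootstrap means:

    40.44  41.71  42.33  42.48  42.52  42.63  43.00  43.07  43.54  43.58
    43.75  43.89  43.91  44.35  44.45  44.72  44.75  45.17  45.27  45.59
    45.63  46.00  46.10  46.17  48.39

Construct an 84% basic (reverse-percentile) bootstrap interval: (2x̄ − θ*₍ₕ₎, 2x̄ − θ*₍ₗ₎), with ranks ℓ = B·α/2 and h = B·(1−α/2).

Percentile endpoints at ranks 2 and 23: θ*₍2₎ = 41.71, θ*₍23₎ = 46.10.
Basic interval reflects these around x̄:
  lower = 2 × 43.70 − 46.10 = 41.30
  upper = 2 × 43.70 − 41.71 = 45.69

(41.30, 45.69)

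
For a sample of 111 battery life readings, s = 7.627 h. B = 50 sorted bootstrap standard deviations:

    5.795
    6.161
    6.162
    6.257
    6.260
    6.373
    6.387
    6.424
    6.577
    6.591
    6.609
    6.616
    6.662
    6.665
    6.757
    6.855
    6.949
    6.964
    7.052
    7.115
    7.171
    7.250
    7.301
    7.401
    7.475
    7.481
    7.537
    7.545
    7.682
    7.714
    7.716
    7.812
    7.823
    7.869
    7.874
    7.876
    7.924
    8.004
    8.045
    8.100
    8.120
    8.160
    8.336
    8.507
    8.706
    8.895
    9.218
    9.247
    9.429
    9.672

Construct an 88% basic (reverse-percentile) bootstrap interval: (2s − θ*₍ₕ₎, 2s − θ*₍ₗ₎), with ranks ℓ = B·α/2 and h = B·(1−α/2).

(6.036, 9.092)

Percentile endpoints at ranks 3 and 47: θ*₍3₎ = 6.162, θ*₍47₎ = 9.218.
Basic interval reflects these around s:
  lower = 2 × 7.627 − 9.218 = 6.036
  upper = 2 × 7.627 − 6.162 = 9.092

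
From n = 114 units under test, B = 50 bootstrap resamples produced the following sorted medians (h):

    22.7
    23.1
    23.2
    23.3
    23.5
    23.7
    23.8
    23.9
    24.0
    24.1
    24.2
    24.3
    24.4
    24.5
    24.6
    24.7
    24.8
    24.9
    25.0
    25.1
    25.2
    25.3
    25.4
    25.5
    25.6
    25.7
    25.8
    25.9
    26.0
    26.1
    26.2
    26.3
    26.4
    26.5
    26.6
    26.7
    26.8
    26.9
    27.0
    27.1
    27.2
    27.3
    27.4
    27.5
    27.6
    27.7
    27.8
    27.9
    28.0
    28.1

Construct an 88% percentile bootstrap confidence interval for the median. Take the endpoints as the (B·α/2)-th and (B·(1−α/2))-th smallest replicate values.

(23.2, 27.8)

α = 0.12; lower rank = 50 × 0.060 = 3; upper rank = 50 × 0.940 = 47.
The 3rd smallest replicate is 23.2; the 47th is 27.8.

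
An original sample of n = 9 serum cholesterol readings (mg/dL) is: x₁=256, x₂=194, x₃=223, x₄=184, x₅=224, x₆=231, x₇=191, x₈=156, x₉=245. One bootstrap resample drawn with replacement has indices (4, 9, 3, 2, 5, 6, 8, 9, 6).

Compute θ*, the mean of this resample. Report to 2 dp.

Resample values: 184, 245, 223, 194, 224, 231, 156, 245, 231.
Mean = (184 + 245 + 223 + 194 + 224 + 231 + 156 + 245 + 231) / 9 = 1933.0 / 9 = 214.78

θ* = 214.78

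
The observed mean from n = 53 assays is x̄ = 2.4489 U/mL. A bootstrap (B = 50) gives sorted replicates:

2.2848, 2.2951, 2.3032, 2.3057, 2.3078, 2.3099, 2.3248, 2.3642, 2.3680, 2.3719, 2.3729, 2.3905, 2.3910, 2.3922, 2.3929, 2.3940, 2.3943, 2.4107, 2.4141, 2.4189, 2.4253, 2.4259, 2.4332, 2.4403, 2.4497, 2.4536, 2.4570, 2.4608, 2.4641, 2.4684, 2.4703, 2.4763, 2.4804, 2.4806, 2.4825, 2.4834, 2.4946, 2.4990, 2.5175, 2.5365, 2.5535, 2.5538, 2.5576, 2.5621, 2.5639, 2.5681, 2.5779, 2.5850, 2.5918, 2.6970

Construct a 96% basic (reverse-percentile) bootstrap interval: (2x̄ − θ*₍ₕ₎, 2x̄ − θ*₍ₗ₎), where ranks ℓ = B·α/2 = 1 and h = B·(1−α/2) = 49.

Percentile endpoints at ranks 1 and 49: θ*₍1₎ = 2.2848, θ*₍49₎ = 2.5918.
Basic interval reflects these around x̄:
  lower = 2 × 2.4489 − 2.5918 = 2.3060
  upper = 2 × 2.4489 − 2.2848 = 2.6130

(2.3060, 2.6130)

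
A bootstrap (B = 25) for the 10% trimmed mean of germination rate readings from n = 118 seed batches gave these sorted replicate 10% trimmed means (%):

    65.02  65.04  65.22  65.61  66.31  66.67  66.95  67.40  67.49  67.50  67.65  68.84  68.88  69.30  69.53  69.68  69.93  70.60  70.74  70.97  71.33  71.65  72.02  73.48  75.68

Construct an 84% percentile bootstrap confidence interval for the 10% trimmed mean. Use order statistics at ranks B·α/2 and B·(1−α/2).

α = 0.16; lower rank = 25 × 0.080 = 2; upper rank = 25 × 0.920 = 23.
The 2nd smallest replicate is 65.04; the 23rd is 72.02.

(65.04, 72.02)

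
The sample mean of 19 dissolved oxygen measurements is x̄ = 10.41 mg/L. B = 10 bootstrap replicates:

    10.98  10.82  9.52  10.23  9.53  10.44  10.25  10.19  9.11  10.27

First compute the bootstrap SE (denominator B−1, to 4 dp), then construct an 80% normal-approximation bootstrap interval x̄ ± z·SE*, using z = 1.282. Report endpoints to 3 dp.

Mean of replicates = 10.1340; sum of squared deviations = 3.1146; SE* = √(3.1146/9) = 0.5883
Margin = 1.282 × 0.5883 = 0.7542
Interval: 10.41 ± 0.7542

(9.656, 11.164)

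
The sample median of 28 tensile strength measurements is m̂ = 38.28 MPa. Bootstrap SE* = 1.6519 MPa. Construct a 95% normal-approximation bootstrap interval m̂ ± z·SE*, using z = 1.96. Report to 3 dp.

Margin = 1.96 × 1.6519 = 3.2377
Interval: 38.28 ± 3.2377

(35.042, 41.518)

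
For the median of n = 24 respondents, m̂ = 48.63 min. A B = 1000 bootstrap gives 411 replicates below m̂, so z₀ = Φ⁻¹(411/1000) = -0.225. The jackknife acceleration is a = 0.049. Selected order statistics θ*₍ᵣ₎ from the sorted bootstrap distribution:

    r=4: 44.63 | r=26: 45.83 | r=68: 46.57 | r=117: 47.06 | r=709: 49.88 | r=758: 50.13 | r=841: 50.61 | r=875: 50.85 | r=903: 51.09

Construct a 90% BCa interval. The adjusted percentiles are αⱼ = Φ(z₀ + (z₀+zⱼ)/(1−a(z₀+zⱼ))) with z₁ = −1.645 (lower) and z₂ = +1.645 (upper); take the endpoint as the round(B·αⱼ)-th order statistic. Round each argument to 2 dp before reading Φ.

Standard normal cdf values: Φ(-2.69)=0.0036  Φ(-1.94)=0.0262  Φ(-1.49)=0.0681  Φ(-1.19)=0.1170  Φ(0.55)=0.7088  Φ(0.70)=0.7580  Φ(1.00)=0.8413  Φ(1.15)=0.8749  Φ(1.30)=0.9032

Lower: z₀ + z₁ = -0.225 + (-1.645) = -1.870; 1 − a(z₀+z₁) = 1 − (0.049)(-1.870) = 1.0916; argument = -0.225 + (-1.870)/1.0916 = -1.9380 → -1.94.
α₁ = Φ(-1.94) = 0.0262; rank = round(1000 × 0.0262) = 26; θ*₍26₎ = 45.83.
Upper: z₀ + z₂ = 1.420; 1 − a(z₀+z₂) = 0.9304; argument = 1.3012 → 1.30; α₂ = 0.9032; rank = 903; θ*₍903₎ = 51.09.

(45.83, 51.09)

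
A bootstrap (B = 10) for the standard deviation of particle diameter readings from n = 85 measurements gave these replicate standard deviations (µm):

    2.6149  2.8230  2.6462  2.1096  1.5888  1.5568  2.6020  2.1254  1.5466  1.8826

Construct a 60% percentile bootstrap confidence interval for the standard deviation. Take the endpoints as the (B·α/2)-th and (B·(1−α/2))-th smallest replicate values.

Sorted replicates: 1.5466, 1.5568, 1.5888, 1.8826, 2.1096, 2.1254, 2.6020, 2.6149, 2.6462, 2.8230
α = 0.40; lower rank = 10 × 0.200 = 2; upper rank = 10 × 0.800 = 8.
The 2nd smallest replicate is 1.5568; the 8th is 2.6149.

(1.5568, 2.6149)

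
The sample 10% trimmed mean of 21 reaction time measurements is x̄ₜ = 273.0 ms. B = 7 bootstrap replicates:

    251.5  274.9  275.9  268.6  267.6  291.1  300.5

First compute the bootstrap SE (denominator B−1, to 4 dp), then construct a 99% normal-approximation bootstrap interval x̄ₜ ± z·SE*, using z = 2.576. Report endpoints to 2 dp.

(231.54, 314.46)

Mean of replicates = 275.7286; sum of squared deviations = 1554.5343; SE* = √(1554.5343/6) = 16.0962
Margin = 2.576 × 16.0962 = 41.464
Interval: 273.0 ± 41.464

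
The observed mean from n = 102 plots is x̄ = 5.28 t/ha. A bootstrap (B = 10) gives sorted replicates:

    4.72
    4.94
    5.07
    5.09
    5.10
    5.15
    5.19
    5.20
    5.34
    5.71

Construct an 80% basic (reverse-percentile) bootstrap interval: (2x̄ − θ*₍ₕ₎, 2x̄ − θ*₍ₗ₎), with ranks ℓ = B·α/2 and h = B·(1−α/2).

(5.22, 5.84)

Percentile endpoints at ranks 1 and 9: θ*₍1₎ = 4.72, θ*₍9₎ = 5.34.
Basic interval reflects these around x̄:
  lower = 2 × 5.28 − 5.34 = 5.22
  upper = 2 × 5.28 − 4.72 = 5.84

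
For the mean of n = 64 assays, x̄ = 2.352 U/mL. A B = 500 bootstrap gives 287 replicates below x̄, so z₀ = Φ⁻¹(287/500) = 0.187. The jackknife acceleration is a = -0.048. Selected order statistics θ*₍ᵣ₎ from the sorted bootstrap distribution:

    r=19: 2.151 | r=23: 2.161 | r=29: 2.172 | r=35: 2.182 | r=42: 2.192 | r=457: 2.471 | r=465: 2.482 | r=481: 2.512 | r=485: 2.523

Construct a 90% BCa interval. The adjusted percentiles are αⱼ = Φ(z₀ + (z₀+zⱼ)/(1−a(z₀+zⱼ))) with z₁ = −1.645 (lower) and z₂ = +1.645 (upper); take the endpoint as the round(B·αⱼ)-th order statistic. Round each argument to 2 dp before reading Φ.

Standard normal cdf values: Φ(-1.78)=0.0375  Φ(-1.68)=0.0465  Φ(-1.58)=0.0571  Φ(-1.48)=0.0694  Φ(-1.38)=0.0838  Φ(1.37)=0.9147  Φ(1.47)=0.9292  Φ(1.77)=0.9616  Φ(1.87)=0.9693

Lower: z₀ + z₁ = 0.187 + (-1.645) = -1.458; 1 − a(z₀+z₁) = 1 − (-0.048)(-1.458) = 0.9300; argument = 0.187 + (-1.458)/0.9300 = -1.3807 → -1.38.
α₁ = Φ(-1.38) = 0.0838; rank = round(500 × 0.0838) = 42; θ*₍42₎ = 2.192.
Upper: z₀ + z₂ = 1.832; 1 − a(z₀+z₂) = 1.0879; argument = 1.8709 → 1.87; α₂ = 0.9693; rank = 485; θ*₍485₎ = 2.523.

(2.192, 2.523)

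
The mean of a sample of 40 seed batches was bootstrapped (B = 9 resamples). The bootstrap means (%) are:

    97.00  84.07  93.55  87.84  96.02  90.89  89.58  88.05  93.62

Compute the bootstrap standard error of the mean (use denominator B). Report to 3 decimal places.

Bootstrap SE is the standard deviation of the 9 replicate means.
Mean of replicates: (97.00 + 84.07 + 93.55 + 87.84 + 96.02 + 90.89 + 89.58 + 88.05 + 93.62) / 9 = 820.6200 / 9 = 91.1800
Sum of squared deviations: (+5.8200)² + (−7.1100)² + (+2.3700)² + (−3.3400)² + (+4.8400)² + (−0.2900)² + (−1.6000)² + (−3.1300)² + (+2.4400)² = 143.0172
Variance = 143.0172 / 9 = 15.8908
SE* = √15.8908

SE* = 3.986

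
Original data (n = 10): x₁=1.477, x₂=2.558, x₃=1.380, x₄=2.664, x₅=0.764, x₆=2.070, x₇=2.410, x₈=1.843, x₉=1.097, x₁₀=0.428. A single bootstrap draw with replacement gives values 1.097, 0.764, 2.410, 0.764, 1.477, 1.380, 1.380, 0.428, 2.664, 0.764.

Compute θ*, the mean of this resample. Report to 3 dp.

Mean = (1.097 + 0.764 + 2.410 + 0.764 + 1.477 + 1.380 + 1.380 + 0.428 + 2.664 + 0.764) / 10 = 13.1280 / 10 = 1.313

θ* = 1.313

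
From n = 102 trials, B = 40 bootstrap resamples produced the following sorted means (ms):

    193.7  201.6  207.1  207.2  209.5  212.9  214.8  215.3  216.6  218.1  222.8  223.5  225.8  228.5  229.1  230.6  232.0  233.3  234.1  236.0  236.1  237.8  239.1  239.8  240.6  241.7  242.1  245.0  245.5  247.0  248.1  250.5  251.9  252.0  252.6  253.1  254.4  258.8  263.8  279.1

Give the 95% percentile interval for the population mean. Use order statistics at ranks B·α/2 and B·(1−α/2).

(193.7, 263.8)

α = 0.05; lower rank = 40 × 0.025 = 1; upper rank = 40 × 0.975 = 39.
The 1st smallest replicate is 193.7; the 39th is 263.8.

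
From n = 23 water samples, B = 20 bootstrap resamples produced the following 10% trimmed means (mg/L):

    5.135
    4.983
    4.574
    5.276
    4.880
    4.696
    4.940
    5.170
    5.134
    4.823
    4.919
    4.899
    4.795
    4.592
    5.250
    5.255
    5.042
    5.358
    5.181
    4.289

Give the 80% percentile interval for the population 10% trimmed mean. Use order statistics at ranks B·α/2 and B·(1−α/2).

Sorted replicates: 4.289, 4.574, 4.592, 4.696, 4.795, 4.823, 4.880, 4.899, 4.919, 4.940, 4.983, 5.042, 5.134, 5.135, 5.170, 5.181, 5.250, 5.255, 5.276, 5.358
α = 0.20; lower rank = 20 × 0.100 = 2; upper rank = 20 × 0.900 = 18.
The 2nd smallest replicate is 4.574; the 18th is 5.255.

(4.574, 5.255)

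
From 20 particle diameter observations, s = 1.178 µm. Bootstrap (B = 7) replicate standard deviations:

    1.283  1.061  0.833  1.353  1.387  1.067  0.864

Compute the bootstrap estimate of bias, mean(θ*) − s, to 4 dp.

bias = −0.0569

mean(θ*) = (1.283 + 1.061 + 0.833 + 1.353 + 1.387 + 1.067 + 0.864) / 7 = 1.12114
bias = 1.12114 − 1.178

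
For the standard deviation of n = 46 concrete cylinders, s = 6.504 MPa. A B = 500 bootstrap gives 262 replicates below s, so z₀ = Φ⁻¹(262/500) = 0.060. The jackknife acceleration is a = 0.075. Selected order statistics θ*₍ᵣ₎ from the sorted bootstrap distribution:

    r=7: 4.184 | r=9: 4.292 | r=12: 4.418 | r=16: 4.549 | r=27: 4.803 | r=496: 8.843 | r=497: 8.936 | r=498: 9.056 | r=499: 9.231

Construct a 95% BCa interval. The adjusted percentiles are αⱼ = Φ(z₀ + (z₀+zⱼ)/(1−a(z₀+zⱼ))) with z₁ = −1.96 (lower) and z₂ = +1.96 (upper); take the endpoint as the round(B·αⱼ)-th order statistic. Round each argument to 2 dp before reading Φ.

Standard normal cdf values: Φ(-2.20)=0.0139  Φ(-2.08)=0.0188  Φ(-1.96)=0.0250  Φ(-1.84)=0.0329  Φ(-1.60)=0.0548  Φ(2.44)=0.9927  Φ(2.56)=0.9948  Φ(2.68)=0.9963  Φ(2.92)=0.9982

Lower: z₀ + z₁ = 0.060 + (-1.960) = -1.900; 1 − a(z₀+z₁) = 1 − (0.075)(-1.900) = 1.1425; argument = 0.060 + (-1.900)/1.1425 = -1.6030 → -1.60.
α₁ = Φ(-1.60) = 0.0548; rank = round(500 × 0.0548) = 27; θ*₍27₎ = 4.803.
Upper: z₀ + z₂ = 2.020; 1 − a(z₀+z₂) = 0.8485; argument = 2.4407 → 2.44; α₂ = 0.9927; rank = 496; θ*₍496₎ = 8.843.

(4.803, 8.843)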